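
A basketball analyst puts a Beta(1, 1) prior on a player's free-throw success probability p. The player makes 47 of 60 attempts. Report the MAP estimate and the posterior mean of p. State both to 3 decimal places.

MAP = 0.783, posterior mean = 0.774

Posterior: Beta(1+47, 1+13) = Beta(48, 14).
Mode = (48−1)/(48+14−2) = 47/60 = 0.783.
Mean = 48/(48+14) = 48/62 = 0.774.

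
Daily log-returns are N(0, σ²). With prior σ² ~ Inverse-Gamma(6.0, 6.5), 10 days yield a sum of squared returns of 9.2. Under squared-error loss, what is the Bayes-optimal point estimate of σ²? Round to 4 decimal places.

1.1100

Posterior: Inverse-Gamma(shape = 6.0+10/2 = 11.0, scale = 6.5+9.2/2 = 11.1).
Mode = β/(α+1) = 11.1/12.0 = 0.9250.
Mean = β/(α−1) = 11.1/10.0 = 1.1100.
Squared-error loss ⇒ the optimal estimator is the posterior mean.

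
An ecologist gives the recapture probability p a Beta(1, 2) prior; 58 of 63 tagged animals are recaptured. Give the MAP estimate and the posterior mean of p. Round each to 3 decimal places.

Posterior: Beta(1+58, 2+5) = Beta(59, 7).
Mode = (59−1)/(59+7−2) = 58/64 = 0.906.
Mean = 59/(59+7) = 59/66 = 0.894.

MAP estimate = 0.906, posterior mean = 0.894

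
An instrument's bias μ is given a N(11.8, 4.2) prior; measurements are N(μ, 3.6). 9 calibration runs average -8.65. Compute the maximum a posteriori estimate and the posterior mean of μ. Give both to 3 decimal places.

Posterior for μ is Normal. Precision-weighted mean: (1/4.2·11.8 + 9/3.6·-8.65) / (1/4.2 + 9/3.6) = -6.872.
A Normal posterior is symmetric, so mode = mean.

MAP = -6.872, posterior mean = -6.872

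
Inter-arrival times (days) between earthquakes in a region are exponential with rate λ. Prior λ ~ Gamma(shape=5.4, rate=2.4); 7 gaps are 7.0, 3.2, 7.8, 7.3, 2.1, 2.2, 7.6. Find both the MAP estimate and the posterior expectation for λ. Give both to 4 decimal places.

MAP estimate = 0.2879, posterior expectation = 0.3131

Σ times = 37.2. Posterior: Gamma(shape = 5.4+7 = 12.4, rate = 2.4+37.2 = 39.6).
Mode = (α−1)/β = 11.4/39.6 = 0.2879.
Mean = α/β = 12.4/39.6 = 0.3131.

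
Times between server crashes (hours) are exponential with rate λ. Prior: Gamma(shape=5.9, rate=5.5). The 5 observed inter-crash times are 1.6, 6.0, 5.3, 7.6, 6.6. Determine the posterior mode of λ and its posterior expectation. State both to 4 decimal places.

Σ times = 27.1. Posterior: Gamma(shape = 5.9+5 = 10.9, rate = 5.5+27.1 = 32.6).
Mode = (α−1)/β = 9.9/32.6 = 0.3037.
Mean = α/β = 10.9/32.6 = 0.3344.

posterior mode = 0.3037, posterior expectation = 0.3344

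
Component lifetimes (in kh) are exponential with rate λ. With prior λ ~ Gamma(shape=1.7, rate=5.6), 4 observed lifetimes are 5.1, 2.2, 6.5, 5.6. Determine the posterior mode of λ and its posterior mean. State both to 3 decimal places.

MAP = 0.188; posterior mean = 0.228

Σ times = 19.4. Posterior: Gamma(shape = 1.7+4 = 5.7, rate = 5.6+19.4 = 25.0).
Mode = (α−1)/β = 4.7/25.0 = 0.188.
Mean = α/β = 5.7/25.0 = 0.228.
Mean > mode: the posterior has a right tail.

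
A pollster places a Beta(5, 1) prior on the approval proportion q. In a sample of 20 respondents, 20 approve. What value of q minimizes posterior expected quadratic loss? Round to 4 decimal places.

Posterior: Beta(5+20, 1+0) = Beta(25, 1).
Since β = 1 ≤ 1 and α > 1, the Beta density is monotone increasing on [0,1]; the mode is at 1.
Mean = 25/(25+1) = 0.9615.
Quadratic loss ⇒ the optimal estimator is the posterior mean.

0.9615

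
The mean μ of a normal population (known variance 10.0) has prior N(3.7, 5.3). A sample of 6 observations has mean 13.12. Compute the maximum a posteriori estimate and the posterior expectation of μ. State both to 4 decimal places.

μ_MAP = 10.8664, E[μ|data] = 10.8664

Posterior for μ is Normal. Precision-weighted mean: (1/5.3·3.7 + 6/10.0·13.12) / (1/5.3 + 6/10.0) = 10.8664.
A Normal posterior is symmetric, so mode = mean.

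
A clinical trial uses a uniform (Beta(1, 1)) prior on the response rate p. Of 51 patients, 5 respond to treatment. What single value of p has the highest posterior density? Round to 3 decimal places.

Posterior: Beta(1+5, 1+46) = Beta(6, 47).
Mode = (6−1)/(6+47−2) = 5/51 = 0.098.
With a flat prior the MAP equals the MLE, 5/51.
Mean = 6/(6+47) = 6/53 = 0.113.
This is the posterior mode — the MAP estimate.

0.098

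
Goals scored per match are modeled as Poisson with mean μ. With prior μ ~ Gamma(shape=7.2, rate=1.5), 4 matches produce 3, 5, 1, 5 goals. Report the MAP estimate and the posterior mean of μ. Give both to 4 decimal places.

Σ counts = 14. Posterior: Gamma(shape = 7.2+14 = 21.2, rate = 1.5+4 = 5.5).
Mode = (α−1)/β = 20.2/5.5 = 3.6727.
Mean = α/β = 21.2/5.5 = 3.8545.
The posterior is right-skewed, so the mean exceeds the mode.

MAP = 3.6727, posterior mean = 3.8545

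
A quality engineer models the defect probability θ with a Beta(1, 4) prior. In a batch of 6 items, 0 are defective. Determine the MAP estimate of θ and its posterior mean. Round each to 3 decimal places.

Posterior: Beta(1+0, 4+6) = Beta(1, 10).
Since α = 1 ≤ 1 and β > 1, the Beta density is monotone decreasing on [0,1]; the mode is at 0.
Mean = 1/(1+10) = 0.091.
The posterior is right-skewed, so the mean exceeds the mode.

MAP: 0.000. Posterior mean: 0.091.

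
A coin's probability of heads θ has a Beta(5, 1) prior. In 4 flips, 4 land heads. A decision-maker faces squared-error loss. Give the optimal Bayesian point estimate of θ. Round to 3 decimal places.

0.900

Posterior: Beta(5+4, 1+0) = Beta(9, 1).
Since β = 1 ≤ 1 and α > 1, the Beta density is monotone increasing on [0,1]; the mode is at 1.
Mean = 9/(9+1) = 0.900.
Squared-error loss ⇒ the optimal estimator is the posterior mean.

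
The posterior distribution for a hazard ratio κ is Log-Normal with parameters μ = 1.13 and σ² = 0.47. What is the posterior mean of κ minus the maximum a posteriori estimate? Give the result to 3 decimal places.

Mode = exp(μ − σ²) = exp(0.66) = 1.935.
Mean = exp(μ + σ²/2) = exp(1.365) = 3.916.
Difference = 3.916 − 1.935 = 1.981.
The mean is pulled above the mode by the posterior's right skew.

1.981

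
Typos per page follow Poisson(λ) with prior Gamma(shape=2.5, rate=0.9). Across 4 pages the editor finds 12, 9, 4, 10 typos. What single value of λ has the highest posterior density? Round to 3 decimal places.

Σ counts = 35. Posterior: Gamma(shape = 2.5+35 = 37.5, rate = 0.9+4 = 4.9).
Mode = (α−1)/β = 36.5/4.9 = 7.449.
Mean = α/β = 37.5/4.9 = 7.653.
This is the posterior mode — the MAP estimate.

7.449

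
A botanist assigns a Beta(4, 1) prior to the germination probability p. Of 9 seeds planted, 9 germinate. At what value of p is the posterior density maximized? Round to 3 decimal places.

Posterior: Beta(4+9, 1+0) = Beta(13, 1).
Since β = 1 ≤ 1 and α > 1, the Beta density is monotone increasing on [0,1]; the mode is at 1.
Mean = 13/(13+1) = 0.929.
This is the posterior mode — the MAP estimate.

1.000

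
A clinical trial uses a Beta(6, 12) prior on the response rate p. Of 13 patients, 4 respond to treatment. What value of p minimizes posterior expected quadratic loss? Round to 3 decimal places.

0.323

Posterior: Beta(6+4, 12+9) = Beta(10, 21).
Mode = (10−1)/(10+21−2) = 9/29 = 0.310.
Mean = 10/(10+21) = 10/31 = 0.323.
Quadratic loss ⇒ the optimal estimator is the posterior mean.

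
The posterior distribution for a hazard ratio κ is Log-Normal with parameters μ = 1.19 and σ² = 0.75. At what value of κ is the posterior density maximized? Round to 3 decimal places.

1.553

Mode = exp(μ − σ²) = exp(0.44) = 1.553.
Mean = exp(μ + σ²/2) = exp(1.565) = 4.783.
This is the posterior mode — the MAP estimate.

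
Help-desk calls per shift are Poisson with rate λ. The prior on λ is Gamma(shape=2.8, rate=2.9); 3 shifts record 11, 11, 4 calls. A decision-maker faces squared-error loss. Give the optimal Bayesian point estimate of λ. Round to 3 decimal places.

4.881

Σ counts = 26. Posterior: Gamma(shape = 2.8+26 = 28.8, rate = 2.9+3 = 5.9).
Mode = (α−1)/β = 27.8/5.9 = 4.712.
Mean = α/β = 28.8/5.9 = 4.881.
Squared-error loss ⇒ the optimal estimator is the posterior mean.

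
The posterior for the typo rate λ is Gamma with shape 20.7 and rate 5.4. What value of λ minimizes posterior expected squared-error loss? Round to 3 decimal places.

Mode = (α−1)/β = 19.7/5.4 = 3.648.
Mean = α/β = 20.7/5.4 = 3.833.
Squared-error loss ⇒ the optimal estimator is the posterior mean.

3.833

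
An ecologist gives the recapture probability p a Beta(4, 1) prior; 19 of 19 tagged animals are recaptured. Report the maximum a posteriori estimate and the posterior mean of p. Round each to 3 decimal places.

Posterior: Beta(4+19, 1+0) = Beta(23, 1).
Since β = 1 ≤ 1 and α > 1, the Beta density is monotone increasing on [0,1]; the mode is at 1.
Mean = 23/(23+1) = 0.958.
The mean is pulled below the mode by the posterior's left skew.

MAP = 1.000, posterior mean = 0.958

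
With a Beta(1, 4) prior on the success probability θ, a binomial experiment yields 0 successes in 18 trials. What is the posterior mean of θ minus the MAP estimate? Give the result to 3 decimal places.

Posterior: Beta(1+0, 4+18) = Beta(1, 22).
Since α = 1 ≤ 1 and β > 1, the Beta density is monotone decreasing on [0,1]; the mode is at 0.
Mean = 1/(1+22) = 0.043.
Difference = 0.043 − 0.000 = 0.043.
Right-skewed posterior ⇒ mode < mean.

0.043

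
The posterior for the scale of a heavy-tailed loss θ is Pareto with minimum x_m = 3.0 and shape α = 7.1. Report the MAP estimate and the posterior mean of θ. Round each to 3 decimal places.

MAP: 3.000. Posterior mean: 3.492.

The Pareto density is strictly decreasing on [x_m, ∞), so the mode is x_m = 3.000.
Mean = α·x_m/(α−1) = 7.1·3.0/6.1 = 3.492.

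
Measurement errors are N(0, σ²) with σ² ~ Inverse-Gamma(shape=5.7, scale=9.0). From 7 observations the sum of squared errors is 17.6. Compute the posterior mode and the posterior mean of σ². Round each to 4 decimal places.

Posterior: Inverse-Gamma(shape = 5.7+7/2 = 9.2, scale = 9.0+17.6/2 = 17.8).
Mode = β/(α+1) = 17.8/10.2 = 1.7451.
Mean = β/(α−1) = 17.8/8.2 = 2.1707.
The posterior is right-skewed, so the mean exceeds the mode.

MAP: 1.7451. Posterior mean: 2.1707.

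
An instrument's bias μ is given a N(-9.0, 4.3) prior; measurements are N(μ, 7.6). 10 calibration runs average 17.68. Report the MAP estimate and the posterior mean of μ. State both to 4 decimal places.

Posterior for μ is Normal. Precision-weighted mean: (1/4.3·-9.0 + 10/7.6·17.68) / (1/4.3 + 10/7.6) = 13.6727.
A Normal posterior is symmetric, so mode = mean.

MAP = 13.6727; posterior mean = 13.6727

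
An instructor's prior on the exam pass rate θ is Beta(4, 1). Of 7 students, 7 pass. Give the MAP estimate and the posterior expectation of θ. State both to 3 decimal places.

MAP: 1.000. Posterior mean: 0.917.

Posterior: Beta(4+7, 1+0) = Beta(11, 1).
Since β = 1 ≤ 1 and α > 1, the Beta density is monotone increasing on [0,1]; the mode is at 1.
Mean = 11/(11+1) = 0.917.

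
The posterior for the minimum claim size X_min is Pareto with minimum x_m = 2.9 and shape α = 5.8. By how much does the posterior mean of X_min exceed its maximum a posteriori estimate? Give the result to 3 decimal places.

The Pareto density is strictly decreasing on [x_m, ∞), so the mode is x_m = 2.900.
Mean = α·x_m/(α−1) = 5.8·2.9/4.8 = 3.504.
Difference = 3.504 − 2.900 = 0.604.

0.604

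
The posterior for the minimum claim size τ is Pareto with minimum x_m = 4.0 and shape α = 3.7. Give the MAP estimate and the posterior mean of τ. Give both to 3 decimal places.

The Pareto density is strictly decreasing on [x_m, ∞), so the mode is x_m = 4.000.
Mean = α·x_m/(α−1) = 3.7·4.0/2.7 = 5.481.
The posterior is right-skewed, so the mean exceeds the mode.

τ_MAP = 4.000, E[τ|data] = 5.481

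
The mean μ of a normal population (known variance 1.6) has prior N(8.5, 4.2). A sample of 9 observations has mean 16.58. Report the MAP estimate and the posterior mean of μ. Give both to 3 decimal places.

Posterior for μ is Normal. Precision-weighted mean: (1/4.2·8.5 + 9/1.6·16.58) / (1/4.2 + 9/1.6) = 16.252.
A Normal posterior is symmetric, so mode = mean.

MAP = 16.252; posterior mean = 16.252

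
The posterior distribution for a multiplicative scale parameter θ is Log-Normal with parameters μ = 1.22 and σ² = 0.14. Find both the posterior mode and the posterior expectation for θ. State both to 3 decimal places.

MAP: 2.945. Posterior mean: 3.633.

Mode = exp(μ − σ²) = exp(1.08) = 2.945.
Mean = exp(μ + σ²/2) = exp(1.290) = 3.633.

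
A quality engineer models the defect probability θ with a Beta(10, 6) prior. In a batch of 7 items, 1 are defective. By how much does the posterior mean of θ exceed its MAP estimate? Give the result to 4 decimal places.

Posterior: Beta(10+1, 6+6) = Beta(11, 12).
Mode = (11−1)/(11+12−2) = 10/21 = 0.4762.
Mean = 11/(11+12) = 11/23 = 0.4783.
Difference = 0.4783 − 0.4762 = 0.0021.

0.0021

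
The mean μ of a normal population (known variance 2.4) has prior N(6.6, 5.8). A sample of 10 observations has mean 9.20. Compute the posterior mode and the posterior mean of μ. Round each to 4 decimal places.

Posterior for μ is Normal. Precision-weighted mean: (1/5.8·6.6 + 10/2.4·9.20) / (1/5.8 + 10/2.4) = 9.0967.
A Normal posterior is symmetric, so mode = mean.

posterior mode = 9.0967, posterior mean = 9.0967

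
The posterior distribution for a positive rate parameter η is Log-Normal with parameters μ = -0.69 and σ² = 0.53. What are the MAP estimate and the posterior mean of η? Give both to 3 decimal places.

Mode = exp(μ − σ²) = exp(-1.22) = 0.295.
Mean = exp(μ + σ²/2) = exp(-0.425) = 0.654.

MAP = 0.295; posterior mean = 0.654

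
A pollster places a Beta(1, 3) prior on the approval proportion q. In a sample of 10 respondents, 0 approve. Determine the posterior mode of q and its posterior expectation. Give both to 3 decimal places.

posterior mode = 0.000, posterior expectation = 0.071

Posterior: Beta(1+0, 3+10) = Beta(1, 13).
Since α = 1 ≤ 1 and β > 1, the Beta density is monotone decreasing on [0,1]; the mode is at 0.
Mean = 1/(1+13) = 0.071.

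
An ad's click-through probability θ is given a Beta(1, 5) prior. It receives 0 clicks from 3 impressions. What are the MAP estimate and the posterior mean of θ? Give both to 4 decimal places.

Posterior: Beta(1+0, 5+3) = Beta(1, 8).
Since α = 1 ≤ 1 and β > 1, the Beta density is monotone decreasing on [0,1]; the mode is at 0.
Mean = 1/(1+8) = 0.1111.

MAP = 0.0000; posterior mean = 0.1111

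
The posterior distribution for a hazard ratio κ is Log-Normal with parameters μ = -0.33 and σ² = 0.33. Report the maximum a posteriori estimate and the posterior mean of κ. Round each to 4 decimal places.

maximum a posteriori estimate = 0.5169, posterior mean = 0.8479

Mode = exp(μ − σ²) = exp(-0.66) = 0.5169.
Mean = exp(μ + σ²/2) = exp(-0.165) = 0.8479.
The posterior is right-skewed, so the mean exceeds the mode.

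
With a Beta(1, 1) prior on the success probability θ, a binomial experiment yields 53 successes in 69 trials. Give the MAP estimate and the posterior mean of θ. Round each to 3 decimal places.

Posterior: Beta(1+53, 1+16) = Beta(54, 17).
Mode = (54−1)/(54+17−2) = 53/69 = 0.768.
With a flat prior the MAP equals the MLE, 53/69.
Mean = 54/(54+17) = 54/71 = 0.761.

MAP: 0.768. Posterior mean: 0.761.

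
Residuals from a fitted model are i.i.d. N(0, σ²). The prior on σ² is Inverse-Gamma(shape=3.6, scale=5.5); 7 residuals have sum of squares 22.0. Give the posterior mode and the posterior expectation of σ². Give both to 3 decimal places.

Posterior: Inverse-Gamma(shape = 3.6+7/2 = 7.1, scale = 5.5+22.0/2 = 16.5).
Mode = β/(α+1) = 16.5/8.1 = 2.037.
Mean = β/(α−1) = 16.5/6.1 = 2.705.

MAP: 2.037. Posterior mean: 2.705.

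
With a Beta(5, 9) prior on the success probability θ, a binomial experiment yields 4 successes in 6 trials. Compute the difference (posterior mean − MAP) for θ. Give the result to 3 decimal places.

Posterior: Beta(5+4, 9+2) = Beta(9, 11).
Mode = (9−1)/(9+11−2) = 8/18 = 0.444.
Mean = 9/(9+11) = 9/20 = 0.450.
Difference = 0.450 − 0.444 = 0.006.
The posterior is right-skewed, so the mean exceeds the mode.

0.006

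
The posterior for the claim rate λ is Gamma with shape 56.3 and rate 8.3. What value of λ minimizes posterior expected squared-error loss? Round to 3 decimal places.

Mode = (α−1)/β = 55.3/8.3 = 6.663.
Mean = α/β = 56.3/8.3 = 6.783.
Squared-error loss ⇒ the optimal estimator is the posterior mean.

6.783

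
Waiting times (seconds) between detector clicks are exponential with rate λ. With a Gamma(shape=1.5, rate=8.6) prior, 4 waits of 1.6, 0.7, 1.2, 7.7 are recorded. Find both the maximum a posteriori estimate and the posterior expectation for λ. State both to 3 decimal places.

λ_MAP = 0.227, E[λ|data] = 0.278

Σ times = 11.2. Posterior: Gamma(shape = 1.5+4 = 5.5, rate = 8.6+11.2 = 19.8).
Mode = (α−1)/β = 4.5/19.8 = 0.227.
Mean = α/β = 5.5/19.8 = 0.278.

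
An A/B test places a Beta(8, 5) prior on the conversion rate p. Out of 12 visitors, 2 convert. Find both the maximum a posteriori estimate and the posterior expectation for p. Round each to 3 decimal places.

maximum a posteriori estimate = 0.391, posterior expectation = 0.400

Posterior: Beta(8+2, 5+10) = Beta(10, 15).
Mode = (10−1)/(10+15−2) = 9/23 = 0.391.
Mean = 10/(10+15) = 10/25 = 0.400.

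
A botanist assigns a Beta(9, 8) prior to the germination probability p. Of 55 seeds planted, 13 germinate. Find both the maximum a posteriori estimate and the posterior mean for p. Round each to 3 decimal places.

Posterior: Beta(9+13, 8+42) = Beta(22, 50).
Mode = (22−1)/(22+50−2) = 21/70 = 0.300.
Mean = 22/(22+50) = 22/72 = 0.306.

MAP: 0.300. Posterior mean: 0.306.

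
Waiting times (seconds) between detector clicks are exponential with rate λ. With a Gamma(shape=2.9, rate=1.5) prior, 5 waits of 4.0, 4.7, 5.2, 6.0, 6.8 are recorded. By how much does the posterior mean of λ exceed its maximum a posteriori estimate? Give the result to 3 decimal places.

0.035

Σ times = 26.7. Posterior: Gamma(shape = 2.9+5 = 7.9, rate = 1.5+26.7 = 28.2).
Mode = (α−1)/β = 6.9/28.2 = 0.245.
Mean = α/β = 7.9/28.2 = 0.280.
Difference = 0.280 − 0.245 = 0.035.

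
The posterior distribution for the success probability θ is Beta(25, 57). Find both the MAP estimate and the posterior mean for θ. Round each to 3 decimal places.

θ_MAP = 0.300, E[θ|data] = 0.305

Mode = (25−1)/(25+57−2) = 24/80 = 0.300.
Mean = 25/(25+57) = 25/82 = 0.305.
The mean is pulled above the mode by the posterior's right skew.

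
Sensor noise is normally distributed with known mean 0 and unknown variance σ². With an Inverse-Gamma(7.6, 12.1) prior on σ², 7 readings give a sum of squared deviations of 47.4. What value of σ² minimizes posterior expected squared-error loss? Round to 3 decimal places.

3.545

Posterior: Inverse-Gamma(shape = 7.6+7/2 = 11.1, scale = 12.1+47.4/2 = 35.8).
Mode = β/(α+1) = 35.8/12.1 = 2.959.
Mean = β/(α−1) = 35.8/10.1 = 3.545.
Squared-error loss ⇒ the optimal estimator is the posterior mean.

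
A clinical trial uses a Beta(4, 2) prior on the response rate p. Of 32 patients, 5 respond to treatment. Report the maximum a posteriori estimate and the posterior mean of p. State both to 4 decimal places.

MAP = 0.2222, posterior mean = 0.2368

Posterior: Beta(4+5, 2+27) = Beta(9, 29).
Mode = (9−1)/(9+29−2) = 8/36 = 0.2222.
Mean = 9/(9+29) = 9/38 = 0.2368.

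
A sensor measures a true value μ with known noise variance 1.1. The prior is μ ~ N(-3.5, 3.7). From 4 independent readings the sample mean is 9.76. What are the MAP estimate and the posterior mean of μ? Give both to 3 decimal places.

Posterior for μ is Normal. Precision-weighted mean: (1/3.7·-3.5 + 4/1.1·9.76) / (1/3.7 + 4/1.1) = 8.843.
A Normal posterior is symmetric, so mode = mean.

MAP estimate = 8.843, posterior mean = 8.843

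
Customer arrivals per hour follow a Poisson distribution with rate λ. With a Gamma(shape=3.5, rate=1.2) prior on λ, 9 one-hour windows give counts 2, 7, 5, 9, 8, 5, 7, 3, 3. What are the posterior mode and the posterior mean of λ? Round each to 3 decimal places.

MAP = 5.049; posterior mean = 5.147

Σ counts = 49. Posterior: Gamma(shape = 3.5+49 = 52.5, rate = 1.2+9 = 10.2).
Mode = (α−1)/β = 51.5/10.2 = 5.049.
Mean = α/β = 52.5/10.2 = 5.147.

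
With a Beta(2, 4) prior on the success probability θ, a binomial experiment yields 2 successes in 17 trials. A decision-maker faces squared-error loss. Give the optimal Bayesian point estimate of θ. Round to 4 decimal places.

Posterior: Beta(2+2, 4+15) = Beta(4, 19).
Mode = (4−1)/(4+19−2) = 3/21 = 0.1429.
Mean = 4/(4+19) = 4/23 = 0.1739.
Squared-error loss ⇒ the optimal estimator is the posterior mean.

0.1739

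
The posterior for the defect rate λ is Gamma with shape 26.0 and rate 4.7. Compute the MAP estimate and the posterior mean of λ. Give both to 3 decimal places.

MAP estimate = 5.319, posterior mean = 5.532

Mode = (α−1)/β = 25.0/4.7 = 5.319.
Mean = α/β = 26.0/4.7 = 5.532.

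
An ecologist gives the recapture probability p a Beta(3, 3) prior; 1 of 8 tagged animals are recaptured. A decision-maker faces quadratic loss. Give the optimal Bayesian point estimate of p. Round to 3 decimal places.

0.286

Posterior: Beta(3+1, 3+7) = Beta(4, 10).
Mode = (4−1)/(4+10−2) = 3/12 = 0.250.
Mean = 4/(4+10) = 4/14 = 0.286.
Quadratic loss ⇒ the optimal estimator is the posterior mean.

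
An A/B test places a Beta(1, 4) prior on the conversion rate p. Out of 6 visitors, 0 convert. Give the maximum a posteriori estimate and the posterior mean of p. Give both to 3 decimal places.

MAP = 0.000; posterior mean = 0.091

Posterior: Beta(1+0, 4+6) = Beta(1, 10).
Since α = 1 ≤ 1 and β > 1, the Beta density is monotone decreasing on [0,1]; the mode is at 0.
Mean = 1/(1+10) = 0.091.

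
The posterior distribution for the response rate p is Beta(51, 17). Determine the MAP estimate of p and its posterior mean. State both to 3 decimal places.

Mode = (51−1)/(51+17−2) = 50/66 = 0.758.
Mean = 51/(51+17) = 51/68 = 0.750.

MAP = 0.758; posterior mean = 0.750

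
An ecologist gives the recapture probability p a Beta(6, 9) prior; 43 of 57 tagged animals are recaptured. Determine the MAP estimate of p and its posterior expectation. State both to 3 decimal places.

Posterior: Beta(6+43, 9+14) = Beta(49, 23).
Mode = (49−1)/(49+23−2) = 48/70 = 0.686.
Mean = 49/(49+23) = 49/72 = 0.681.

p_MAP = 0.686, E[p|data] = 0.681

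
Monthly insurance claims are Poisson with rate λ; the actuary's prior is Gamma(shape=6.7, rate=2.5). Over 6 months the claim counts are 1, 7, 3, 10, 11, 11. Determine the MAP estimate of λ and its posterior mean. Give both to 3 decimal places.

Σ counts = 43. Posterior: Gamma(shape = 6.7+43 = 49.7, rate = 2.5+6 = 8.5).
Mode = (α−1)/β = 48.7/8.5 = 5.729.
Mean = α/β = 49.7/8.5 = 5.847.

MAP estimate = 5.729, posterior mean = 5.847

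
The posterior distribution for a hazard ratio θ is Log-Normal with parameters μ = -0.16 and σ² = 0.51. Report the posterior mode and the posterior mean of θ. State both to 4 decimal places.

Mode = exp(μ − σ²) = exp(-0.67) = 0.5117.
Mean = exp(μ + σ²/2) = exp(0.095) = 1.0997.
Right-skewed posterior ⇒ mode < mean.

posterior mode = 0.5117, posterior mean = 1.0997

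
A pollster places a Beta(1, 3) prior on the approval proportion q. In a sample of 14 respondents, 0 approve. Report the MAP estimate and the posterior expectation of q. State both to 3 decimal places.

MAP: 0.000. Posterior mean: 0.056.

Posterior: Beta(1+0, 3+14) = Beta(1, 17).
Since α = 1 ≤ 1 and β > 1, the Beta density is monotone decreasing on [0,1]; the mode is at 0.
Mean = 1/(1+17) = 0.056.
Mean > mode: the posterior has a right tail.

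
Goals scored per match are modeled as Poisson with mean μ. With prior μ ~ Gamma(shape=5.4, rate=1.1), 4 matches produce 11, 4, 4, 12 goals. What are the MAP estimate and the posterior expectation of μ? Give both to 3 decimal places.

Σ counts = 31. Posterior: Gamma(shape = 5.4+31 = 36.4, rate = 1.1+4 = 5.1).
Mode = (α−1)/β = 35.4/5.1 = 6.941.
Mean = α/β = 36.4/5.1 = 7.137.
The mean is pulled above the mode by the posterior's right skew.

MAP = 6.941, posterior mean = 7.137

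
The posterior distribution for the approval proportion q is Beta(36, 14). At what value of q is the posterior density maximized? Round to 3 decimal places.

0.729

Mode = (36−1)/(36+14−2) = 35/48 = 0.729.
Mean = 36/(36+14) = 36/50 = 0.720.
This is the posterior mode — the MAP estimate.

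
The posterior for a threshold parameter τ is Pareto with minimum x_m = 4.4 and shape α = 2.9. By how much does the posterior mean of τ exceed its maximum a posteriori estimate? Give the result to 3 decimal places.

The Pareto density is strictly decreasing on [x_m, ∞), so the mode is x_m = 4.400.
Mean = α·x_m/(α−1) = 2.9·4.4/1.9 = 6.716.
Difference = 6.716 − 4.400 = 2.316.

2.316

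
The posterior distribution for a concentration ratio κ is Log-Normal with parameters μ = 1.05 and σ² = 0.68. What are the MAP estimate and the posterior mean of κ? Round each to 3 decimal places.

MAP: 1.448. Posterior mean: 4.015.

Mode = exp(μ − σ²) = exp(0.37) = 1.448.
Mean = exp(μ + σ²/2) = exp(1.390) = 4.015.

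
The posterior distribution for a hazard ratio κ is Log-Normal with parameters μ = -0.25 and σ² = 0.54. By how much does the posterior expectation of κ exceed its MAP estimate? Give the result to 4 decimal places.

Mode = exp(μ − σ²) = exp(-0.79) = 0.4538.
Mean = exp(μ + σ²/2) = exp(0.020) = 1.0202.
Difference = 1.0202 − 0.4538 = 0.5664.

0.5664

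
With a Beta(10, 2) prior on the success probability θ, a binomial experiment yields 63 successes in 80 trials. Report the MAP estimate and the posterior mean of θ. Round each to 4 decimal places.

MAP: 0.8000. Posterior mean: 0.7935.

Posterior: Beta(10+63, 2+17) = Beta(73, 19).
Mode = (73−1)/(73+19−2) = 72/90 = 0.8000.
Mean = 73/(73+19) = 73/92 = 0.7935.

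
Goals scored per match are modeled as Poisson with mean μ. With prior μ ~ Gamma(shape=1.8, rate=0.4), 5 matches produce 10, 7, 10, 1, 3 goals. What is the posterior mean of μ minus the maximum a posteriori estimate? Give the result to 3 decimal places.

0.185

Σ counts = 31. Posterior: Gamma(shape = 1.8+31 = 32.8, rate = 0.4+5 = 5.4).
Mode = (α−1)/β = 31.8/5.4 = 5.889.
Mean = α/β = 32.8/5.4 = 6.074.
Difference = 6.074 − 5.889 = 0.185.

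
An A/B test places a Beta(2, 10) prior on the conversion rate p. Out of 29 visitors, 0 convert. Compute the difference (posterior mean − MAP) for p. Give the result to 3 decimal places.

Posterior: Beta(2+0, 10+29) = Beta(2, 39).
Mode = (2−1)/(2+39−2) = 1/39 = 0.026.
Mean = 2/(2+39) = 2/41 = 0.049.
Difference = 0.049 − 0.026 = 0.023.

0.023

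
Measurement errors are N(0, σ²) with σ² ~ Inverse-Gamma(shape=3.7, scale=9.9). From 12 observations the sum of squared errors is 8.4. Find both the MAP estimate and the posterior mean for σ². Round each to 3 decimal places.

Posterior: Inverse-Gamma(shape = 3.7+12/2 = 9.7, scale = 9.9+8.4/2 = 14.1).
Mode = β/(α+1) = 14.1/10.7 = 1.318.
Mean = β/(α−1) = 14.1/8.7 = 1.621.

MAP = 1.318, posterior mean = 1.621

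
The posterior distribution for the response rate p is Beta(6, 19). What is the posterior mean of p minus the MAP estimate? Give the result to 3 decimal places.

Mode = (6−1)/(6+19−2) = 5/23 = 0.217.
Mean = 6/(6+19) = 6/25 = 0.240.
Difference = 0.240 − 0.217 = 0.023.

0.023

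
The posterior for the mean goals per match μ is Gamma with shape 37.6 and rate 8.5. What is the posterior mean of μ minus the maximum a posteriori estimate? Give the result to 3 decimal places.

Mode = (α−1)/β = 36.6/8.5 = 4.306.
Mean = α/β = 37.6/8.5 = 4.424.
Difference = 4.424 − 4.306 = 0.118.

0.118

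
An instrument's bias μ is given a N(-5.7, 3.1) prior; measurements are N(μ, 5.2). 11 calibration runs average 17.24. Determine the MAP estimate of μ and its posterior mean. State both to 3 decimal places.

MAP: 14.205. Posterior mean: 14.205.

Posterior for μ is Normal. Precision-weighted mean: (1/3.1·-5.7 + 11/5.2·17.24) / (1/3.1 + 11/5.2) = 14.205.
A Normal posterior is symmetric, so mode = mean.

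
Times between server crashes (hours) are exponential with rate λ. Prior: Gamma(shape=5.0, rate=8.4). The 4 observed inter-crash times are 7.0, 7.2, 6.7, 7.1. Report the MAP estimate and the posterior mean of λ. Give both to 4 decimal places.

MAP = 0.2198; posterior mean = 0.2473

Σ times = 28.0. Posterior: Gamma(shape = 5.0+4 = 9.0, rate = 8.4+28.0 = 36.4).
Mode = (α−1)/β = 8.0/36.4 = 0.2198.
Mean = α/β = 9.0/36.4 = 0.2473.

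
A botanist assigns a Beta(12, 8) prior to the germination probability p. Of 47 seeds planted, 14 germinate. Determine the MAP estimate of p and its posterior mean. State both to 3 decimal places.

Posterior: Beta(12+14, 8+33) = Beta(26, 41).
Mode = (26−1)/(26+41−2) = 25/65 = 0.385.
Mean = 26/(26+41) = 26/67 = 0.388.

MAP = 0.385; posterior mean = 0.388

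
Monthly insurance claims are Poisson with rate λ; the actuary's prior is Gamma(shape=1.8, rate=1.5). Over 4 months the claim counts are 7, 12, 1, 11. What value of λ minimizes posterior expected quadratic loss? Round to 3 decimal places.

5.964

Σ counts = 31. Posterior: Gamma(shape = 1.8+31 = 32.8, rate = 1.5+4 = 5.5).
Mode = (α−1)/β = 31.8/5.5 = 5.782.
Mean = α/β = 32.8/5.5 = 5.964.
Quadratic loss ⇒ the optimal estimator is the posterior mean.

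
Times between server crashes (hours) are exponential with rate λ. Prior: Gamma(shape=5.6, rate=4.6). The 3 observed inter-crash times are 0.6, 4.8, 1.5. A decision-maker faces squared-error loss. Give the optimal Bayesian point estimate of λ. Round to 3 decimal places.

0.748

Σ times = 6.9. Posterior: Gamma(shape = 5.6+3 = 8.6, rate = 4.6+6.9 = 11.5).
Mode = (α−1)/β = 7.6/11.5 = 0.661.
Mean = α/β = 8.6/11.5 = 0.748.
Squared-error loss ⇒ the optimal estimator is the posterior mean.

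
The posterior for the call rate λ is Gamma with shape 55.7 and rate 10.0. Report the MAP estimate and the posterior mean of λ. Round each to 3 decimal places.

Mode = (α−1)/β = 54.7/10.0 = 5.470.
Mean = α/β = 55.7/10.0 = 5.570.
Right-skewed posterior ⇒ mode < mean.

MAP = 5.470; posterior mean = 5.570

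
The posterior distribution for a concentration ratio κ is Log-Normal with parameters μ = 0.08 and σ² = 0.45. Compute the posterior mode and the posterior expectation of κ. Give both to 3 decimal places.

MAP = 0.691, posterior mean = 1.357

Mode = exp(μ − σ²) = exp(-0.37) = 0.691.
Mean = exp(μ + σ²/2) = exp(0.305) = 1.357.
The posterior is right-skewed, so the mean exceeds the mode.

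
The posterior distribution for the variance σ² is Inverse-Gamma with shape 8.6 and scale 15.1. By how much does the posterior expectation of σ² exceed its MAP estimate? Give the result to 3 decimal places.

0.414

Mode = β/(α+1) = 15.1/9.6 = 1.573.
Mean = β/(α−1) = 15.1/7.6 = 1.987.
Difference = 1.987 − 1.573 = 0.414.
Right-skewed posterior ⇒ mode < mean.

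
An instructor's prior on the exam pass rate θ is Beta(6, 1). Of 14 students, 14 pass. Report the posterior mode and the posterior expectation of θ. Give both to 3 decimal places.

Posterior: Beta(6+14, 1+0) = Beta(20, 1).
Since β = 1 ≤ 1 and α > 1, the Beta density is monotone increasing on [0,1]; the mode is at 1.
Mean = 20/(20+1) = 0.952.
The mean is pulled below the mode by the posterior's left skew.

θ_MAP = 1.000, E[θ|data] = 0.952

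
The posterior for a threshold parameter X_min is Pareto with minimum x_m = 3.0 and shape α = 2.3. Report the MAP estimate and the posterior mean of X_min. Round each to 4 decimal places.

The Pareto density is strictly decreasing on [x_m, ∞), so the mode is x_m = 3.0000.
Mean = α·x_m/(α−1) = 2.3·3.0/1.3 = 5.3077.

MAP estimate = 3.0000, posterior mean = 5.3077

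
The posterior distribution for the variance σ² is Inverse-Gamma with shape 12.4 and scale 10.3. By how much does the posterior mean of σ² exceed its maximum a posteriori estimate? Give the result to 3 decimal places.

0.135

Mode = β/(α+1) = 10.3/13.4 = 0.769.
Mean = β/(α−1) = 10.3/11.4 = 0.904.
Difference = 0.904 − 0.769 = 0.135.
Mean > mode: the posterior has a right tail.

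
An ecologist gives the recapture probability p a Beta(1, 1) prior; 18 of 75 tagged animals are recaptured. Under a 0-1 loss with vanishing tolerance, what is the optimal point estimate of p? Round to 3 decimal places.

Posterior: Beta(1+18, 1+57) = Beta(19, 58).
Mode = (19−1)/(19+58−2) = 18/75 = 0.240.
Mean = 19/(19+58) = 19/77 = 0.247.
This is the posterior mode — the MAP estimate.

0.240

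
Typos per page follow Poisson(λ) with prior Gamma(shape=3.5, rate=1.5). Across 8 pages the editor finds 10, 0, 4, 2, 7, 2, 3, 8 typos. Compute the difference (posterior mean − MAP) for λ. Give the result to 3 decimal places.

Σ counts = 36. Posterior: Gamma(shape = 3.5+36 = 39.5, rate = 1.5+8 = 9.5).
Mode = (α−1)/β = 38.5/9.5 = 4.053.
Mean = α/β = 39.5/9.5 = 4.158.
Difference = 4.158 − 4.053 = 0.105.

0.105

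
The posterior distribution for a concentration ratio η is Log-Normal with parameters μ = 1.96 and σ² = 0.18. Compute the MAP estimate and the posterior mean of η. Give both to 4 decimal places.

Mode = exp(μ − σ²) = exp(1.78) = 5.9299.
Mean = exp(μ + σ²/2) = exp(2.050) = 7.7679.
Mean > mode: the posterior has a right tail.

MAP = 5.9299, posterior mean = 7.7679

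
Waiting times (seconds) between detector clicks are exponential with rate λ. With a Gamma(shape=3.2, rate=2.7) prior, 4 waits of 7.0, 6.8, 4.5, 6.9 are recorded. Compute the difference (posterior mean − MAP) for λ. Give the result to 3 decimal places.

Σ times = 25.2. Posterior: Gamma(shape = 3.2+4 = 7.2, rate = 2.7+25.2 = 27.9).
Mode = (α−1)/β = 6.2/27.9 = 0.222.
Mean = α/β = 7.2/27.9 = 0.258.
Difference = 0.258 − 0.222 = 0.036.
The mean is pulled above the mode by the posterior's right skew.

0.036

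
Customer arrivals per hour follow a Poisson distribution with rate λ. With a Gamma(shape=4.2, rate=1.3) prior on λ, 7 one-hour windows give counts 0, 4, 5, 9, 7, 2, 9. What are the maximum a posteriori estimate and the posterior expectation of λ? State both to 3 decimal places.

Σ counts = 36. Posterior: Gamma(shape = 4.2+36 = 40.2, rate = 1.3+7 = 8.3).
Mode = (α−1)/β = 39.2/8.3 = 4.723.
Mean = α/β = 40.2/8.3 = 4.843.
The mean is pulled above the mode by the posterior's right skew.

MAP = 4.723; posterior mean = 4.843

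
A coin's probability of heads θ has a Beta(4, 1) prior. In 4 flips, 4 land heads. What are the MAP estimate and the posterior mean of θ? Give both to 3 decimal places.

MAP = 1.000; posterior mean = 0.889

Posterior: Beta(4+4, 1+0) = Beta(8, 1).
Since β = 1 ≤ 1 and α > 1, the Beta density is monotone increasing on [0,1]; the mode is at 1.
Mean = 8/(8+1) = 0.889.
Mode > mean: the posterior has a left tail.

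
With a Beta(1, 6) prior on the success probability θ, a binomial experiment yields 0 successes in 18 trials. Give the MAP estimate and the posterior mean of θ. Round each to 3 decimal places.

θ_MAP = 0.000, E[θ|data] = 0.040

Posterior: Beta(1+0, 6+18) = Beta(1, 24).
Since α = 1 ≤ 1 and β > 1, the Beta density is monotone decreasing on [0,1]; the mode is at 0.
Mean = 1/(1+24) = 0.040.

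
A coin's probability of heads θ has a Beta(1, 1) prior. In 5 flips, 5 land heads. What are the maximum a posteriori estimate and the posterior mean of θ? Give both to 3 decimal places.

Posterior: Beta(1+5, 1+0) = Beta(6, 1).
Since β = 1 ≤ 1 and α > 1, the Beta density is monotone increasing on [0,1]; the mode is at 1.
Mean = 6/(6+1) = 0.857.

MAP = 1.000; posterior mean = 0.857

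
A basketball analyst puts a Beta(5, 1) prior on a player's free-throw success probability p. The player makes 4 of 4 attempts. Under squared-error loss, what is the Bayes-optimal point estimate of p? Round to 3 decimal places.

Posterior: Beta(5+4, 1+0) = Beta(9, 1).
Since β = 1 ≤ 1 and α > 1, the Beta density is monotone increasing on [0,1]; the mode is at 1.
Mean = 9/(9+1) = 0.900.
Squared-error loss ⇒ the optimal estimator is the posterior mean.

0.900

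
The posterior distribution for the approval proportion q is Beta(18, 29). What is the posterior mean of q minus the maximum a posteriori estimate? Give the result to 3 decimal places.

0.005

Mode = (18−1)/(18+29−2) = 17/45 = 0.378.
Mean = 18/(18+29) = 18/47 = 0.383.
Difference = 0.383 − 0.378 = 0.005.
Right-skewed posterior ⇒ mode < mean.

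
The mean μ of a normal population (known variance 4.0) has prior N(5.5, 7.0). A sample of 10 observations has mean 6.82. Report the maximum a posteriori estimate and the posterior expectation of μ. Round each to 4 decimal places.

Posterior for μ is Normal. Precision-weighted mean: (1/7.0·5.5 + 10/4.0·6.82) / (1/7.0 + 10/4.0) = 6.7486.
A Normal posterior is symmetric, so mode = mean.

maximum a posteriori estimate = 6.7486, posterior expectation = 6.7486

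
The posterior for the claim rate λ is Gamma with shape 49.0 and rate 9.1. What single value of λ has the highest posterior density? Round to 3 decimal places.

5.275

Mode = (α−1)/β = 48.0/9.1 = 5.275.
Mean = α/β = 49.0/9.1 = 5.385.
This is the posterior mode — the MAP estimate.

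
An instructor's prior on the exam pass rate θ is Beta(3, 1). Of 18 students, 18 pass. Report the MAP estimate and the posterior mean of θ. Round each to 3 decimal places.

MAP = 1.000; posterior mean = 0.955

Posterior: Beta(3+18, 1+0) = Beta(21, 1).
Since β = 1 ≤ 1 and α > 1, the Beta density is monotone increasing on [0,1]; the mode is at 1.
Mean = 21/(21+1) = 0.955.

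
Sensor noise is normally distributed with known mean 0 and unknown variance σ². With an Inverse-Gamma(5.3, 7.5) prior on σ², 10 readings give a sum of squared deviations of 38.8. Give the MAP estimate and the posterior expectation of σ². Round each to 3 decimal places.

Posterior: Inverse-Gamma(shape = 5.3+10/2 = 10.3, scale = 7.5+38.8/2 = 26.9).
Mode = β/(α+1) = 26.9/11.3 = 2.381.
Mean = β/(α−1) = 26.9/9.3 = 2.892.

MAP = 2.381, posterior mean = 2.892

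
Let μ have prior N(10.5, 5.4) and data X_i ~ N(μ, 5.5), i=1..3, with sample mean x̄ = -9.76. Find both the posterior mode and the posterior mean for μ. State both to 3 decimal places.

Posterior for μ is Normal. Precision-weighted mean: (1/5.4·10.5 + 3/5.5·-9.76) / (1/5.4 + 3/5.5) = -4.625.
A Normal posterior is symmetric, so mode = mean.

μ_MAP = -4.625, E[μ|data] = -4.625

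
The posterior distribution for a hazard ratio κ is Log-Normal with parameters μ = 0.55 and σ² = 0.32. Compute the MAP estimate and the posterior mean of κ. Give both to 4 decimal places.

MAP: 1.2586. Posterior mean: 2.0340.

Mode = exp(μ − σ²) = exp(0.23) = 1.2586.
Mean = exp(μ + σ²/2) = exp(0.710) = 2.0340.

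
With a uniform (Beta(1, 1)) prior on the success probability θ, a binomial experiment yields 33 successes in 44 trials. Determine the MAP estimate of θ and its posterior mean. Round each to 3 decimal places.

MAP = 0.750; posterior mean = 0.739

Posterior: Beta(1+33, 1+11) = Beta(34, 12).
Mode = (34−1)/(34+12−2) = 33/44 = 0.750.
Mean = 34/(34+12) = 34/46 = 0.739.
The mean is pulled below the mode by the posterior's left skew.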